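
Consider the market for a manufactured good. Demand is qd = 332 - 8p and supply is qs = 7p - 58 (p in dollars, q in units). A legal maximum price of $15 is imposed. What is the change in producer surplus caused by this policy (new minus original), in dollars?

Without the control the market clears where 332 - 8p = 7p - 58, i.e. p* = 26 and q* = 124.
The ceiling of 15 is below the equilibrium price 26, so it binds.
At p = 15: qd = 332 - 8·15 = 212 and qs = 7·15 - 58 = 47.
Producer surplus without the control is ½ · (26 - 58/7) · 124 = 7688/7.
With the ceiling, producers sell 47 units at 15, so PS = ½ · (15 - 58/7) · 47 = 2209/14.
Change in producer surplus = 2209/14 - 7688/7 = -940.5.

-940.5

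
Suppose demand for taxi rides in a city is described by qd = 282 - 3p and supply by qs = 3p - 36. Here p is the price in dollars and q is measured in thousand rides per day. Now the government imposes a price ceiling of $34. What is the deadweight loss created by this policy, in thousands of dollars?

1083

Without the control the market clears where 282 - 3p = 3p - 36, i.e. p* = 53 and q* = 123.
Since 34 < 53, the ceiling is binding.
At p = 34: qd = 282 - 3·34 = 180 and qs = 3·34 - 36 = 66.
Quantity traded falls to 66. At q = 66 the demand price is (282 - 66)/3 = 72 and the supply price is (36 + 66)/3 = 34.
Deadweight loss = ½ · (72 - 34) · (123 - 66) = ½ · 38 · 57 = 1083.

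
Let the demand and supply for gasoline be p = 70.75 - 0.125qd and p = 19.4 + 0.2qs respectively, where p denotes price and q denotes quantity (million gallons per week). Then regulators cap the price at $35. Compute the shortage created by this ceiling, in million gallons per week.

208

Rearranging demand gives qd = 566 - 8p; rearranging supply gives qs = 5p - 97. Setting quantity demanded equal to quantity supplied, 566 - 8p = 5p - 97, gives p* = 51 and q* = 158.
The ceiling of 35 is below the equilibrium price 51, so it binds.
At p = 35: qd = 566 - 8·35 = 286 and qs = 5·35 - 97 = 78.
Shortage = qd - qs = 286 - 78 = 208.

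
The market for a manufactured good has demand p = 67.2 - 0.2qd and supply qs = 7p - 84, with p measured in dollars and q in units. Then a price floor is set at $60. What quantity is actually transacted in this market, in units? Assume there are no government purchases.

Rearranging demand gives qd = 336 - 5p. In a free market, 336 - 5p = 7p - 84 gives the equilibrium p* = 35, q* = 161.
Since 60 > 35, the floor is binding.
At p = 60: qd = 336 - 5·60 = 36 and qs = 7·60 - 84 = 336.
The quantity actually transacted is the short side, demand: 36.

36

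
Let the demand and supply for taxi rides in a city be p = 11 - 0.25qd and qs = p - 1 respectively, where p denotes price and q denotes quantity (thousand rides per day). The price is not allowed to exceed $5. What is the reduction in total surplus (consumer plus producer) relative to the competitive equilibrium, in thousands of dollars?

10

Rearranging demand gives qd = 44 - 4p. In a free market, 44 - 4p = p - 1 gives the equilibrium p* = 9, q* = 8.
Since 5 < 9, the ceiling is binding.
At p = 5: qd = 44 - 4·5 = 24 and qs = 5 - 1 = 4.
Quantity traded falls to 4. At q = 4 the demand price is (44 - 4)/4 = 10 and the supply price is 1 + 4 = 5.
Deadweight loss = ½ · (10 - 5) · (8 - 4) = ½ · 5 · 4 = 10.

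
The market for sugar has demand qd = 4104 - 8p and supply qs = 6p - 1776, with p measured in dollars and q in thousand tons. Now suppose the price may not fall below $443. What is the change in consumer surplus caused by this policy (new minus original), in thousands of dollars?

-14996

Without the control the market clears where 4104 - 8p = 6p - 1776, i.e. p* = 420 and q* = 744.
The floor of 443 is above the equilibrium price 420, so it binds.
At p = 443: qd = 4104 - 8·443 = 560 and qs = 6·443 - 1776 = 882.
Consumer surplus without the control is ½ · (513 - 420) · 744 = 34596.
With the floor, consumers buy 560 units at 443, so CS = ½ · (513 - 443) · 560 = 19600.
Change in consumer surplus = 19600 - 34596 = -14996.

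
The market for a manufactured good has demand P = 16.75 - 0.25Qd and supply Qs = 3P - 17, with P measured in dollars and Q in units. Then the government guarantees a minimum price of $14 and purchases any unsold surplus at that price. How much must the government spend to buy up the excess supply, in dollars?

Rearranging demand gives Qd = 67 - 4P. Setting quantity demanded equal to quantity supplied, 67 - 4P = 3P - 17, gives P* = 12 and Q* = 19.
The floor of 14 is above the equilibrium price 12, so it binds.
At P = 14: Qd = 67 - 4·14 = 11 and Qs = 3·14 - 17 = 25.
Surplus = Qs - Qd = 14.
Government expenditure = surplus × support price = 14 × 14 = 196.

196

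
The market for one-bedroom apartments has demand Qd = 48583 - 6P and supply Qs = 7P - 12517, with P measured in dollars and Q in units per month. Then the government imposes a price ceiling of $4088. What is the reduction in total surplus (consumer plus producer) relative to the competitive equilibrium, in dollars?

2840292

In a free market, 48583 - 6P = 7P - 12517 gives the equilibrium P* = 4700, Q* = 20383.
Because the ceiling (4088) lies below the market-clearing price, it is binding.
At P = 4088: Qd = 48583 - 6·4088 = 24055 and Qs = 7·4088 - 12517 = 16099.
Quantity traded falls to 16099. At Q = 16099 the demand price is (48583 - 16099)/6 = 5414 and the supply price is (12517 + 16099)/7 = 4088.
Deadweight loss = ½ · (5414 - 4088) · (20383 - 16099) = ½ · 1326 · 4284 = 2840292.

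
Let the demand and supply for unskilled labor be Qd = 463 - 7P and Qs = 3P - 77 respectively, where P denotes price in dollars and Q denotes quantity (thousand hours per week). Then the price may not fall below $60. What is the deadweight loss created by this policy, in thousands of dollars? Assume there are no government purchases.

420

Without the control the market clears where 463 - 7P = 3P - 77, i.e. P* = 54 and Q* = 85.
The floor of 60 is above the equilibrium price 54, so it binds.
At P = 60: Qd = 463 - 7·60 = 43 and Qs = 3·60 - 77 = 103.
Quantity traded falls to 43. At Q = 43 the demand price is (463 - 43)/7 = 60 and the supply price is (77 + 43)/3 = 40.
Deadweight loss = ½ · (60 - 40) · (85 - 43) = ½ · 20 · 42 = 420.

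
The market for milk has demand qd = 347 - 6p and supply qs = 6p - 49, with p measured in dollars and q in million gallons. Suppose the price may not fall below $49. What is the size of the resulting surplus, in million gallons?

Without the control the market clears where 347 - 6p = 6p - 49, i.e. p* = 33 and q* = 149.
Because the floor (49) lies above the market-clearing price, it is binding.
At p = 49: qd = 347 - 6·49 = 53 and qs = 6·49 - 49 = 245.
Surplus = qs - qd = 245 - 53 = 192.

192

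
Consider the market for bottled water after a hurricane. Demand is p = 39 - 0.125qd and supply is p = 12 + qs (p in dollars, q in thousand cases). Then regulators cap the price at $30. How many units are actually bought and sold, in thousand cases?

18

Rearranging demand gives qd = 312 - 8p; rearranging supply gives qs = p - 12. Setting quantity demanded equal to quantity supplied, 312 - 8p = p - 12, gives p* = 36 and q* = 24.
The ceiling of 30 is below the equilibrium price 36, so it binds.
At p = 30: qd = 312 - 8·30 = 72 and qs = 30 - 12 = 18.
The quantity actually transacted is the short side, supply: 18.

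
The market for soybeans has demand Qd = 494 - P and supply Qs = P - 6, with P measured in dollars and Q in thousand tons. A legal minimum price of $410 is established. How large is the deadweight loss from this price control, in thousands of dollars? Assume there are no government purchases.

Equilibrium: 494 - P = P - 6, so 500 = 2P and P* = 250, Q* = 244.
Because the floor (410) lies above the market-clearing price, it is binding.
At P = 410: Qd = 494 - 410 = 84 and Qs = 410 - 6 = 404.
Quantity traded falls to 84. At Q = 84 the demand price is 494 - 84 = 410 and the supply price is 6 + 84 = 90.
Deadweight loss = ½ · (410 - 90) · (244 - 84) = ½ · 320 · 160 = 25600.

25600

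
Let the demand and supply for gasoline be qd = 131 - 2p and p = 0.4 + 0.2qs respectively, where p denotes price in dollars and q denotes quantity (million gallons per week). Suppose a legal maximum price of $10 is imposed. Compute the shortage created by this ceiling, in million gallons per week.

Rearranging supply gives qs = 5p - 2. In a free market, 131 - 2p = 5p - 2 gives the equilibrium p* = 19, q* = 93.
Since 10 < 19, the ceiling is binding.
At p = 10: qd = 131 - 2·10 = 111 and qs = 5·10 - 2 = 48.
Shortage = qd - qs = 111 - 48 = 63.

63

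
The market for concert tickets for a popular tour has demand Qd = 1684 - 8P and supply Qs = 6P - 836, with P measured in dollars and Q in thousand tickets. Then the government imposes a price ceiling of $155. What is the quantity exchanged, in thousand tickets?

94

Equilibrium: 1684 - 8P = 6P - 836, so 2520 = 14P and P* = 180, Q* = 244.
Since 155 < 180, the ceiling is binding.
At P = 155: Qd = 1684 - 8·155 = 444 and Qs = 6·155 - 836 = 94.
The quantity actually transacted is the short side, supply: 94.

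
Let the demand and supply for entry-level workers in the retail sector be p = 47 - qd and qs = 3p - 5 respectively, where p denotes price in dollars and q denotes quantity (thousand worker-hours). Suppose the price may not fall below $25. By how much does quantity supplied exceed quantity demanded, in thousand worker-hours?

Rearranging demand gives qd = 47 - p. Equilibrium: 47 - p = 3p - 5, so 52 = 4p and p* = 13, q* = 34.
Because the floor (25) lies above the market-clearing price, it is binding.
At p = 25: qd = 47 - 25 = 22 and qs = 3·25 - 5 = 70.
Surplus = qs - qd = 70 - 22 = 48.

48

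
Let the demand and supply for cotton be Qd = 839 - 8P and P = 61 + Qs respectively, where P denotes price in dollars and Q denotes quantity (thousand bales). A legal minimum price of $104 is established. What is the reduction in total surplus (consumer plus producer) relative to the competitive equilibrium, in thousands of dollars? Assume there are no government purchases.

Rearranging supply gives Qs = P - 61. Equilibrium: 839 - 8P = P - 61, so 900 = 9P and P* = 100, Q* = 39.
The floor of 104 is above the equilibrium price 100, so it binds.
At P = 104: Qd = 839 - 8·104 = 7 and Qs = 104 - 61 = 43.
Quantity traded falls to 7. At Q = 7 the demand price is (839 - 7)/8 = 104 and the supply price is 61 + 7 = 68.
Deadweight loss = ½ · (104 - 68) · (39 - 7) = ½ · 36 · 32 = 576.

576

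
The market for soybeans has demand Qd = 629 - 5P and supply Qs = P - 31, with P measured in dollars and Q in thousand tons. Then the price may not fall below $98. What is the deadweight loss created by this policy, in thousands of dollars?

In a free market, 629 - 5P = P - 31 gives the equilibrium P* = 110, Q* = 79.
Since 98 is below P* = 110, the floor does not bind and the free-market outcome prevails.
Since the control does not bind, no trades are prevented and deadweight loss is zero.

0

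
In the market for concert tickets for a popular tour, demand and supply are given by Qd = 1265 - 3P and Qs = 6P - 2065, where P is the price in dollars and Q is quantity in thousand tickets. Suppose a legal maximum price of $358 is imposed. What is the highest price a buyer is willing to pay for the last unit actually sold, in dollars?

394

Without the control the market clears where 1265 - 3P = 6P - 2065, i.e. P* = 370 and Q* = 155.
The ceiling of 358 is below the equilibrium price 370, so it binds.
At P = 358: Qd = 1265 - 3·358 = 191 and Qs = 6·358 - 2065 = 83.
Only 83 units reach the market. On the demand curve, the marginal buyer's willingness to pay at Q = 83 is (1265 - 83)/3 = 394.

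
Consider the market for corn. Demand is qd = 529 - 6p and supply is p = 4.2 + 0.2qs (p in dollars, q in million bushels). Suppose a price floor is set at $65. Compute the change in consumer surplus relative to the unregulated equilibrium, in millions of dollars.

-2760

Rearranging supply gives qs = 5p - 21. In a free market, 529 - 6p = 5p - 21 gives the equilibrium p* = 50, q* = 229.
Because the floor (65) lies above the market-clearing price, it is binding.
At p = 65: qd = 529 - 6·65 = 139 and qs = 5·65 - 21 = 304.
Consumer surplus without the control is ½ · (529/6 - 50) · 229 = 52441/12.
With the floor, consumers buy 139 units at 65, so CS = ½ · (529/6 - 65) · 139 = 19321/12.
Change in consumer surplus = 19321/12 - 52441/12 = -2760.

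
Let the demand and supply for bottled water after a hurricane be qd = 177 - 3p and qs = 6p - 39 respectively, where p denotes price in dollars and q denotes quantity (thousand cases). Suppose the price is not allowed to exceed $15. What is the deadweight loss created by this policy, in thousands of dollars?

729

Without the control the market clears where 177 - 3p = 6p - 39, i.e. p* = 24 and q* = 105.
Since 15 < 24, the ceiling is binding.
At p = 15: qd = 177 - 3·15 = 132 and qs = 6·15 - 39 = 51.
Quantity traded falls to 51. At q = 51 the demand price is (177 - 51)/3 = 42 and the supply price is (39 + 51)/6 = 15.
Deadweight loss = ½ · (42 - 15) · (105 - 51) = ½ · 27 · 54 = 729.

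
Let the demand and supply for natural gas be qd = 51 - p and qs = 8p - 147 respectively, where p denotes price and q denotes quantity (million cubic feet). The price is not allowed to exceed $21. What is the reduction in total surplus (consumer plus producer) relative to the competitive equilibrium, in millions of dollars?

36

Equilibrium: 51 - p = 8p - 147, so 198 = 9p and p* = 22, q* = 29.
The ceiling of 21 is below the equilibrium price 22, so it binds.
At p = 21: qd = 51 - 21 = 30 and qs = 8·21 - 147 = 21.
Quantity traded falls to 21. At q = 21 the demand price is 51 - 21 = 30 and the supply price is (147 + 21)/8 = 21.
Deadweight loss = ½ · (30 - 21) · (29 - 21) = ½ · 9 · 8 = 36.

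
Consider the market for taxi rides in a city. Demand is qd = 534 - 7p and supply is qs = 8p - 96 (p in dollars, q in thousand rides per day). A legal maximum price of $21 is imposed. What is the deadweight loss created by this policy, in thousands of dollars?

Without the control the market clears where 534 - 7p = 8p - 96, i.e. p* = 42 and q* = 240.
Because the ceiling (21) lies below the market-clearing price, it is binding.
At p = 21: qd = 534 - 7·21 = 387 and qs = 8·21 - 96 = 72.
Quantity traded falls to 72. At q = 72 the demand price is (534 - 72)/7 = 66 and the supply price is (96 + 72)/8 = 21.
Deadweight loss = ½ · (66 - 21) · (240 - 72) = ½ · 45 · 168 = 3780.

3780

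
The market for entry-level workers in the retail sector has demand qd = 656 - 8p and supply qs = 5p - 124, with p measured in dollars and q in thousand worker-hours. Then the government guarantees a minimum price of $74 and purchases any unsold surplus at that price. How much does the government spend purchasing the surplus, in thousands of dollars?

13468

In a free market, 656 - 8p = 5p - 124 gives the equilibrium p* = 60, q* = 176.
Because the floor (74) lies above the market-clearing price, it is binding.
At p = 74: qd = 656 - 8·74 = 64 and qs = 5·74 - 124 = 246.
Surplus = qs - qd = 182.
Government expenditure = surplus × support price = 182 × 74 = 13468.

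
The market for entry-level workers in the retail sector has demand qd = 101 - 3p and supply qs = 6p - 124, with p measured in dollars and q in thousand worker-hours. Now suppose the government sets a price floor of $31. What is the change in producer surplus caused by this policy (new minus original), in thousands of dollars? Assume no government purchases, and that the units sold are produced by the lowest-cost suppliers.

21

In a free market, 101 - 3p = 6p - 124 gives the equilibrium p* = 25, q* = 26.
Since 31 > 25, the floor is binding.
At p = 31: qd = 101 - 3·31 = 8 and qs = 6·31 - 124 = 62.
Producer surplus without the control is ½ · (25 - 62/3) · 26 = 169/3.
With the floor, 8 units are sold at 31. The supply price at q = 8 is 22, so PS = ½ · [(31 - 62/3) + (31 - 22)] · 8 = 232/3.
Change in producer surplus = 232/3 - 169/3 = 21.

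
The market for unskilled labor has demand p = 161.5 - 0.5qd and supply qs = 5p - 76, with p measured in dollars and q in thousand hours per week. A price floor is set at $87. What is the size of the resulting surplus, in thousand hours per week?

210

Rearranging demand gives qd = 323 - 2p. Equilibrium: 323 - 2p = 5p - 76, so 399 = 7p and p* = 57, q* = 209.
Because the floor (87) lies above the market-clearing price, it is binding.
At p = 87: qd = 323 - 2·87 = 149 and qs = 5·87 - 76 = 359.
Surplus = qs - qd = 359 - 149 = 210.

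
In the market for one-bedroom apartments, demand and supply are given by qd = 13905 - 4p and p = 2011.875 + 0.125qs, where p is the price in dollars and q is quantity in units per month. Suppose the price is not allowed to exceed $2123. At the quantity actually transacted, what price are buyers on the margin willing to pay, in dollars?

Rearranging supply gives qs = 8p - 16095. In a free market, 13905 - 4p = 8p - 16095 gives the equilibrium p* = 2500, q* = 3905.
Because the ceiling (2123) lies below the market-clearing price, it is binding.
At p = 2123: qd = 13905 - 4·2123 = 5413 and qs = 8·2123 - 16095 = 889.
Only 889 units reach the market. On the demand curve, the marginal buyer's willingness to pay at q = 889 is (13905 - 889)/4 = 3254.

3254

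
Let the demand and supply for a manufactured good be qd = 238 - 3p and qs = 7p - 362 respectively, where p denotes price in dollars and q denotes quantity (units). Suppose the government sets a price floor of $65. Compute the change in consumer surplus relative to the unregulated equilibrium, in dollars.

-252.5

In a free market, 238 - 3p = 7p - 362 gives the equilibrium p* = 60, q* = 58.
The floor of 65 is above the equilibrium price 60, so it binds.
At p = 65: qd = 238 - 3·65 = 43 and qs = 7·65 - 362 = 93.
Consumer surplus without the control is ½ · (238/3 - 60) · 58 = 1682/3.
With the floor, consumers buy 43 units at 65, so CS = ½ · (238/3 - 65) · 43 = 1849/6.
Change in consumer surplus = 1849/6 - 1682/3 = -252.5.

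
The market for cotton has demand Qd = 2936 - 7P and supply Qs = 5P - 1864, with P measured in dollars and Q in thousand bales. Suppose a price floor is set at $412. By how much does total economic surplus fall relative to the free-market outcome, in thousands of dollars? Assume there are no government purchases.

Setting quantity demanded equal to quantity supplied, 2936 - 7P = 5P - 1864, gives P* = 400 and Q* = 136.
Because the floor (412) lies above the market-clearing price, it is binding.
At P = 412: Qd = 2936 - 7·412 = 52 and Qs = 5·412 - 1864 = 196.
Quantity traded falls to 52. At Q = 52 the demand price is (2936 - 52)/7 = 412 and the supply price is (1864 + 52)/5 = 383.2.
Deadweight loss = ½ · (412 - 383.2) · (136 - 52) = ½ · 28.8 · 84 = 1209.6.

1209.6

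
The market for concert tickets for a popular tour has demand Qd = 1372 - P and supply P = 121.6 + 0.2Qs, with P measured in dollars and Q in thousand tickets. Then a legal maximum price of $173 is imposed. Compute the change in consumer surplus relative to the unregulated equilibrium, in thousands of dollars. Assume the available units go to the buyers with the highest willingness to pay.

-267763.5

Rearranging supply gives Qs = 5P - 608. Equilibrium: 1372 - P = 5P - 608, so 1980 = 6P and P* = 330, Q* = 1042.
Because the ceiling (173) lies below the market-clearing price, it is binding.
At P = 173: Qd = 1372 - 173 = 1199 and Qs = 5·173 - 608 = 257.
Consumer surplus without the control is ½ · (1372 - 330) · 1042 = 542882.
With the ceiling, 257 units are sold at 173 (assume they go to the highest-value buyers). The demand price at Q = 257 is 1115, so CS = ½ · [(1372 - 173) + (1115 - 173)] · 257 = 275118.5.
Change in consumer surplus = 275118.5 - 542882 = -267763.5.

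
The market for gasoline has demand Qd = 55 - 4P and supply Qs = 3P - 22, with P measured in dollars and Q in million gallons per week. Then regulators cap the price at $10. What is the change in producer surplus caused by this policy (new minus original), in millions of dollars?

Setting quantity demanded equal to quantity supplied, 55 - 4P = 3P - 22, gives P* = 11 and Q* = 11.
Because the ceiling (10) lies below the market-clearing price, it is binding.
At P = 10: Qd = 55 - 4·10 = 15 and Qs = 3·10 - 22 = 8.
Producer surplus without the control is ½ · (11 - 22/3) · 11 = 121/6.
With the ceiling, producers sell 8 units at 10, so PS = ½ · (10 - 22/3) · 8 = 32/3.
Change in producer surplus = 32/3 - 121/6 = -9.5.

-9.5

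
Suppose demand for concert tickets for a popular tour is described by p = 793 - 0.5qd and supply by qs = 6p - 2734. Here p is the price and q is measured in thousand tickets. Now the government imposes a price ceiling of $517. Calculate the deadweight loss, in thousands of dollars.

6348

Rearranging demand gives qd = 1586 - 2p. In a free market, 1586 - 2p = 6p - 2734 gives the equilibrium p* = 540, q* = 506.
Since 517 < 540, the ceiling is binding.
At p = 517: qd = 1586 - 2·517 = 552 and qs = 6·517 - 2734 = 368.
Quantity traded falls to 368. At q = 368 the demand price is (1586 - 368)/2 = 609 and the supply price is (2734 + 368)/6 = 517.
Deadweight loss = ½ · (609 - 517) · (506 - 368) = ½ · 92 · 138 = 6348.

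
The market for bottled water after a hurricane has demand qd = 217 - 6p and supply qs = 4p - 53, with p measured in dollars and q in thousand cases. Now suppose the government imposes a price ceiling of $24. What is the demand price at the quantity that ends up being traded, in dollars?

29

Equilibrium: 217 - 6p = 4p - 53, so 270 = 10p and p* = 27, q* = 55.
Because the ceiling (24) lies below the market-clearing price, it is binding.
At p = 24: qd = 217 - 6·24 = 73 and qs = 4·24 - 53 = 43.
Only 43 units reach the market. On the demand curve, the marginal buyer's willingness to pay at q = 43 is (217 - 43)/6 = 29.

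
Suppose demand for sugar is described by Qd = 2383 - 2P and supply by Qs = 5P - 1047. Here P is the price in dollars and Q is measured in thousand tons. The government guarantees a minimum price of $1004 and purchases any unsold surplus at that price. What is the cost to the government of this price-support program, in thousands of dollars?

Equilibrium: 2383 - 2P = 5P - 1047, so 3430 = 7P and P* = 490, Q* = 1403.
Because the floor (1004) lies above the market-clearing price, it is binding.
At P = 1004: Qd = 2383 - 2·1004 = 375 and Qs = 5·1004 - 1047 = 3973.
Surplus = Qs - Qd = 3598.
Government expenditure = surplus × support price = 3598 × 1004 = 3612392.

3612392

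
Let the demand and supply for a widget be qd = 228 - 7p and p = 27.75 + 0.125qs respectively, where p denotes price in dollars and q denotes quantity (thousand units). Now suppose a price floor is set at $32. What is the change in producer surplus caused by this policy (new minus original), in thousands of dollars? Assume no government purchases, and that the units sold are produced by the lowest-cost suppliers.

-4.25

Rearranging supply gives qs = 8p - 222. Setting quantity demanded equal to quantity supplied, 228 - 7p = 8p - 222, gives p* = 30 and q* = 18.
Since 32 > 30, the floor is binding.
At p = 32: qd = 228 - 7·32 = 4 and qs = 8·32 - 222 = 34.
Producer surplus without the control is ½ · (30 - 27.75) · 18 = 20.25.
With the floor, 4 units are sold at 32. The supply price at q = 4 is 28.25, so PS = ½ · [(32 - 27.75) + (32 - 28.25)] · 4 = 16.
Change in producer surplus = 16 - 20.25 = -4.25.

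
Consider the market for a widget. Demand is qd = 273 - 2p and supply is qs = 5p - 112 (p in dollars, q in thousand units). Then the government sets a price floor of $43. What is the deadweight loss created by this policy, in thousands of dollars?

0

Equilibrium: 273 - 2p = 5p - 112, so 385 = 7p and p* = 55, q* = 163.
The floor of 43 is below the equilibrium price 55, so it is not binding; the market clears at p* = 55, q* = 163.
Since the control does not bind, no trades are prevented and deadweight loss is zero.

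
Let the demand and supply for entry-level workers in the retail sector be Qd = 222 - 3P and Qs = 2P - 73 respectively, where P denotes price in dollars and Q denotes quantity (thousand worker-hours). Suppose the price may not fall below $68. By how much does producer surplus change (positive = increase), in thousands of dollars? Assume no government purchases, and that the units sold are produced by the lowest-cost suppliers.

-20.25

Equilibrium: 222 - 3P = 2P - 73, so 295 = 5P and P* = 59, Q* = 45.
Because the floor (68) lies above the market-clearing price, it is binding.
At P = 68: Qd = 222 - 3·68 = 18 and Qs = 2·68 - 73 = 63.
Producer surplus without the control is ½ · (59 - 36.5) · 45 = 506.25.
With the floor, 18 units are sold at 68. The supply price at Q = 18 is 45.5, so PS = ½ · [(68 - 36.5) + (68 - 45.5)] · 18 = 486.
Change in producer surplus = 486 - 506.25 = -20.25.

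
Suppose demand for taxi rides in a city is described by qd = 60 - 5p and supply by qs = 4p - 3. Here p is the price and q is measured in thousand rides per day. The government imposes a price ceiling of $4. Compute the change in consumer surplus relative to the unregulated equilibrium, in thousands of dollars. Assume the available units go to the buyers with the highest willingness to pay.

24.6

In a free market, 60 - 5p = 4p - 3 gives the equilibrium p* = 7, q* = 25.
The ceiling of 4 is below the equilibrium price 7, so it binds.
At p = 4: qd = 60 - 5·4 = 40 and qs = 4·4 - 3 = 13.
Consumer surplus without the control is ½ · (12 - 7) · 25 = 62.5.
With the ceiling, 13 units are sold at 4 (assume they go to the highest-value buyers). The demand price at q = 13 is 9.4, so CS = ½ · [(12 - 4) + (9.4 - 4)] · 13 = 87.1.
Change in consumer surplus = 87.1 - 62.5 = 24.6.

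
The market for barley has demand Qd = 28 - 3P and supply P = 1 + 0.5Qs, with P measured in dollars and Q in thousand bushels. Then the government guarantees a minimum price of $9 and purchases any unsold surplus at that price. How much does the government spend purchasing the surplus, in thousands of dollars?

135

Rearranging supply gives Qs = 2P - 2. Equilibrium: 28 - 3P = 2P - 2, so 30 = 5P and P* = 6, Q* = 10.
The floor of 9 is above the equilibrium price 6, so it binds.
At P = 9: Qd = 28 - 3·9 = 1 and Qs = 2·9 - 2 = 16.
Surplus = Qs - Qd = 15.
Government expenditure = surplus × support price = 15 × 9 = 135.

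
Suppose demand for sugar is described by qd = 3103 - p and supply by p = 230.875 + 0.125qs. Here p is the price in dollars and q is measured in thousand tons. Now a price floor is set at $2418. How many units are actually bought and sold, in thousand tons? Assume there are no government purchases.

Rearranging supply gives qs = 8p - 1847. In a free market, 3103 - p = 8p - 1847 gives the equilibrium p* = 550, q* = 2553.
The floor of 2418 is above the equilibrium price 550, so it binds.
At p = 2418: qd = 3103 - 2418 = 685 and qs = 8·2418 - 1847 = 17497.
The quantity actually transacted is the short side, demand: 685.

685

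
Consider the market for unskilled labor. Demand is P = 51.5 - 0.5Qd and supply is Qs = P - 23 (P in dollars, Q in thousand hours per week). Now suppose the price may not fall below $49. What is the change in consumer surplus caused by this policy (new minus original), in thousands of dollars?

-84

Rearranging demand gives Qd = 103 - 2P. Setting quantity demanded equal to quantity supplied, 103 - 2P = P - 23, gives P* = 42 and Q* = 19.
Since 49 > 42, the floor is binding.
At P = 49: Qd = 103 - 2·49 = 5 and Qs = 49 - 23 = 26.
Consumer surplus without the control is ½ · (51.5 - 42) · 19 = 90.25.
With the floor, consumers buy 5 units at 49, so CS = ½ · (51.5 - 49) · 5 = 6.25.
Change in consumer surplus = 6.25 - 90.25 = -84.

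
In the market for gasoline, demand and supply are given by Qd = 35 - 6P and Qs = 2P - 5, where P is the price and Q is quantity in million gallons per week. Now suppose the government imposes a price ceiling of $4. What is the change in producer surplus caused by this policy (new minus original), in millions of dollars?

-4

In a free market, 35 - 6P = 2P - 5 gives the equilibrium P* = 5, Q* = 5.
Since 4 < 5, the ceiling is binding.
At P = 4: Qd = 35 - 6·4 = 11 and Qs = 2·4 - 5 = 3.
Producer surplus without the control is ½ · (5 - 2.5) · 5 = 6.25.
With the ceiling, producers sell 3 units at 4, so PS = ½ · (4 - 2.5) · 3 = 2.25.
Change in producer surplus = 2.25 - 6.25 = -4.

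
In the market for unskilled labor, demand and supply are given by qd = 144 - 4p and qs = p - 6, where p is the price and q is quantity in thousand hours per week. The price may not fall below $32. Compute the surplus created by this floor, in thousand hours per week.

10

Setting quantity demanded equal to quantity supplied, 144 - 4p = p - 6, gives p* = 30 and q* = 24.
Since 32 > 30, the floor is binding.
At p = 32: qd = 144 - 4·32 = 16 and qs = 32 - 6 = 26.
Surplus = qs - qd = 26 - 16 = 10.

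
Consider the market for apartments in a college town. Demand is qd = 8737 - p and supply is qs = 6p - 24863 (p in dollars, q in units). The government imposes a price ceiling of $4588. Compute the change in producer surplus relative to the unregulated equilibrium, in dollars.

Without the control the market clears where 8737 - p = 6p - 24863, i.e. p* = 4800 and q* = 3937.
The ceiling of 4588 is below the equilibrium price 4800, so it binds.
At p = 4588: qd = 8737 - 4588 = 4149 and qs = 6·4588 - 24863 = 2665.
Producer surplus without the control is ½ · (4800 - 24863/6) · 3937 = 15499969/12.
With the ceiling, producers sell 2665 units at 4588, so PS = ½ · (4588 - 24863/6) · 2665 = 7102225/12.
Change in producer surplus = 7102225/12 - 15499969/12 = -699812.

-699812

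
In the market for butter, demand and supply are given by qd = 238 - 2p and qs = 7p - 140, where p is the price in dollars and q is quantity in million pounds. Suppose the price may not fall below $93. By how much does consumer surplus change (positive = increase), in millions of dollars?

-5253

Without the control the market clears where 238 - 2p = 7p - 140, i.e. p* = 42 and q* = 154.
Since 93 > 42, the floor is binding.
At p = 93: qd = 238 - 2·93 = 52 and qs = 7·93 - 140 = 511.
Consumer surplus without the control is ½ · (119 - 42) · 154 = 5929.
With the floor, consumers buy 52 units at 93, so CS = ½ · (119 - 93) · 52 = 676.
Change in consumer surplus = 676 - 5929 = -5253.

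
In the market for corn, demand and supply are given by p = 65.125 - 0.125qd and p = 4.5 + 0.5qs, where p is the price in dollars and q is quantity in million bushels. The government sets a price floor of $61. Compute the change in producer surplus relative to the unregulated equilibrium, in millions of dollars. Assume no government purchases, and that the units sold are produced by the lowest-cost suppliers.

-760

Rearranging demand gives qd = 521 - 8p; rearranging supply gives qs = 2p - 9. Equilibrium: 521 - 8p = 2p - 9, so 530 = 10p and p* = 53, q* = 97.
Since 61 > 53, the floor is binding.
At p = 61: qd = 521 - 8·61 = 33 and qs = 2·61 - 9 = 113.
Producer surplus without the control is ½ · (53 - 4.5) · 97 = 2352.25.
With the floor, 33 units are sold at 61. The supply price at q = 33 is 21, so PS = ½ · [(61 - 4.5) + (61 - 21)] · 33 = 1592.25.
Change in producer surplus = 1592.25 - 2352.25 = -760.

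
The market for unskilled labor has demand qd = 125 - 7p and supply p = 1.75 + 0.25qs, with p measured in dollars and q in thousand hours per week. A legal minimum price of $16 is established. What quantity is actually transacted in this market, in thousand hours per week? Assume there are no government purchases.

13

Rearranging supply gives qs = 4p - 7. Setting quantity demanded equal to quantity supplied, 125 - 7p = 4p - 7, gives p* = 12 and q* = 41.
Since 16 > 12, the floor is binding.
At p = 16: qd = 125 - 7·16 = 13 and qs = 4·16 - 7 = 57.
The quantity actually transacted is the short side, demand: 13.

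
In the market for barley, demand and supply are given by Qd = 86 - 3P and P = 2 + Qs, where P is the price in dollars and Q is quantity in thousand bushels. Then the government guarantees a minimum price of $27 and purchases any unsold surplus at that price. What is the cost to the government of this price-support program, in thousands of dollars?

Rearranging supply gives Qs = P - 2. In a free market, 86 - 3P = P - 2 gives the equilibrium P* = 22, Q* = 20.
Because the floor (27) lies above the market-clearing price, it is binding.
At P = 27: Qd = 86 - 3·27 = 5 and Qs = 27 - 2 = 25.
Surplus = Qs - Qd = 20.
Government expenditure = surplus × support price = 20 × 27 = 540.

540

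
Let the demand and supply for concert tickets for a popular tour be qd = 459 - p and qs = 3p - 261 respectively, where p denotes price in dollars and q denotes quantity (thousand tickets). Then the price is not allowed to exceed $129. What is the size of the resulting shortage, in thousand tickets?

Without the control the market clears where 459 - p = 3p - 261, i.e. p* = 180 and q* = 279.
Since 129 < 180, the ceiling is binding.
At p = 129: qd = 459 - 129 = 330 and qs = 3·129 - 261 = 126.
Shortage = qd - qs = 330 - 126 = 204.

204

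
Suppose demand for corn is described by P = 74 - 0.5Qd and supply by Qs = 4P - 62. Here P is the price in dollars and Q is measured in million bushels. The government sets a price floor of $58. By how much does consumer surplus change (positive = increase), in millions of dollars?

-1265

Rearranging demand gives Qd = 148 - 2P. Setting quantity demanded equal to quantity supplied, 148 - 2P = 4P - 62, gives P* = 35 and Q* = 78.
Since 58 > 35, the floor is binding.
At P = 58: Qd = 148 - 2·58 = 32 and Qs = 4·58 - 62 = 170.
Consumer surplus without the control is ½ · (74 - 35) · 78 = 1521.
With the floor, consumers buy 32 units at 58, so CS = ½ · (74 - 58) · 32 = 256.
Change in consumer surplus = 256 - 1521 = -1265.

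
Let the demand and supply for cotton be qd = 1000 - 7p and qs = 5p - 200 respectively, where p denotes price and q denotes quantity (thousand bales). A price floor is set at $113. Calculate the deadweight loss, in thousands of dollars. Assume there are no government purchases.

In a free market, 1000 - 7p = 5p - 200 gives the equilibrium p* = 100, q* = 300.
Since 113 > 100, the floor is binding.
At p = 113: qd = 1000 - 7·113 = 209 and qs = 5·113 - 200 = 365.
Quantity traded falls to 209. At q = 209 the demand price is (1000 - 209)/7 = 113 and the supply price is (200 + 209)/5 = 81.8.
Deadweight loss = ½ · (113 - 81.8) · (300 - 209) = ½ · 31.2 · 91 = 1419.6.

1419.6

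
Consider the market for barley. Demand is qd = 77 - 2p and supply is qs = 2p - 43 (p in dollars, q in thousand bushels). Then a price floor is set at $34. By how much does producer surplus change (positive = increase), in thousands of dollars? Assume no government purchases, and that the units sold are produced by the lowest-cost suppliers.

20

In a free market, 77 - 2p = 2p - 43 gives the equilibrium p* = 30, q* = 17.
Since 34 > 30, the floor is binding.
At p = 34: qd = 77 - 2·34 = 9 and qs = 2·34 - 43 = 25.
Producer surplus without the control is ½ · (30 - 21.5) · 17 = 72.25.
With the floor, 9 units are sold at 34. The supply price at q = 9 is 26, so PS = ½ · [(34 - 21.5) + (34 - 26)] · 9 = 92.25.
Change in producer surplus = 92.25 - 72.25 = 20.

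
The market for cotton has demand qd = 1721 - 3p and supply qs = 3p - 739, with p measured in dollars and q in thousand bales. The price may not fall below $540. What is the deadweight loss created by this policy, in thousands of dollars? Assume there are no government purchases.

Equilibrium: 1721 - 3p = 3p - 739, so 2460 = 6p and p* = 410, q* = 491.
The floor of 540 is above the equilibrium price 410, so it binds.
At p = 540: qd = 1721 - 3·540 = 101 and qs = 3·540 - 739 = 881.
Quantity traded falls to 101. At q = 101 the demand price is (1721 - 101)/3 = 540 and the supply price is (739 + 101)/3 = 280.
Deadweight loss = ½ · (540 - 280) · (491 - 101) = ½ · 260 · 390 = 50700.

50700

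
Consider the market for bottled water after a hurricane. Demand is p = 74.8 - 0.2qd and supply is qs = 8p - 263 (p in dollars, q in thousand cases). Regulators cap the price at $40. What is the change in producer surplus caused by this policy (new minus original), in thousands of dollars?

Rearranging demand gives qd = 374 - 5p. In a free market, 374 - 5p = 8p - 263 gives the equilibrium p* = 49, q* = 129.
The ceiling of 40 is below the equilibrium price 49, so it binds.
At p = 40: qd = 374 - 5·40 = 174 and qs = 8·40 - 263 = 57.
Producer surplus without the control is ½ · (49 - 32.875) · 129 = 1040.0625.
With the ceiling, producers sell 57 units at 40, so PS = ½ · (40 - 32.875) · 57 = 203.0625.
Change in producer surplus = 203.0625 - 1040.0625 = -837.

-837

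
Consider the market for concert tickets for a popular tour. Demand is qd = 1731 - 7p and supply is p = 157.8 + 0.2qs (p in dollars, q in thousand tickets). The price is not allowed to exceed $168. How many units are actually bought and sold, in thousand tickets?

Rearranging supply gives qs = 5p - 789. Equilibrium: 1731 - 7p = 5p - 789, so 2520 = 12p and p* = 210, q* = 261.
Because the ceiling (168) lies below the market-clearing price, it is binding.
At p = 168: qd = 1731 - 7·168 = 555 and qs = 5·168 - 789 = 51.
The quantity actually transacted is the short side, supply: 51.

51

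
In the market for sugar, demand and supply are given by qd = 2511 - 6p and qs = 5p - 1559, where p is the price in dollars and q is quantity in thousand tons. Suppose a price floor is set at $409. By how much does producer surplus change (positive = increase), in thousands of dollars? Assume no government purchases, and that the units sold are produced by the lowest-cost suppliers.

Without the control the market clears where 2511 - 6p = 5p - 1559, i.e. p* = 370 and q* = 291.
The floor of 409 is above the equilibrium price 370, so it binds.
At p = 409: qd = 2511 - 6·409 = 57 and qs = 5·409 - 1559 = 486.
Producer surplus without the control is ½ · (370 - 311.8) · 291 = 8468.1.
With the floor, 57 units are sold at 409. The supply price at q = 57 is 323.2, so PS = ½ · [(409 - 311.8) + (409 - 323.2)] · 57 = 5215.5.
Change in producer surplus = 5215.5 - 8468.1 = -3252.6.

-3252.6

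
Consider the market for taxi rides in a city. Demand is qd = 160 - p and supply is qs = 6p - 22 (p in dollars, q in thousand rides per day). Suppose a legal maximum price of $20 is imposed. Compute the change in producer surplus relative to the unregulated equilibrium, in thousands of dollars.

-696

In a free market, 160 - p = 6p - 22 gives the equilibrium p* = 26, q* = 134.
Since 20 < 26, the ceiling is binding.
At p = 20: qd = 160 - 20 = 140 and qs = 6·20 - 22 = 98.
Producer surplus without the control is ½ · (26 - 11/3) · 134 = 4489/3.
With the ceiling, producers sell 98 units at 20, so PS = ½ · (20 - 11/3) · 98 = 2401/3.
Change in producer surplus = 2401/3 - 4489/3 = -696.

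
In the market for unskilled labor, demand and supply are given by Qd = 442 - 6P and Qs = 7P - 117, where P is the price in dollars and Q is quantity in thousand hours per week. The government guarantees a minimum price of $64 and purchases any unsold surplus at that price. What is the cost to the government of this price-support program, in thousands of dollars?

In a free market, 442 - 6P = 7P - 117 gives the equilibrium P* = 43, Q* = 184.
Since 64 > 43, the floor is binding.
At P = 64: Qd = 442 - 6·64 = 58 and Qs = 7·64 - 117 = 331.
Surplus = Qs - Qd = 273.
Government expenditure = surplus × support price = 273 × 64 = 17472.

17472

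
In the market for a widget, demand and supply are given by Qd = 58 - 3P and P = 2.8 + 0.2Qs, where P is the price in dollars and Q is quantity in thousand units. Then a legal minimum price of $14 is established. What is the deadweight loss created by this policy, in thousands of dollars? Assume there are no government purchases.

Rearranging supply gives Qs = 5P - 14. Equilibrium: 58 - 3P = 5P - 14, so 72 = 8P and P* = 9, Q* = 31.
Since 14 > 9, the floor is binding.
At P = 14: Qd = 58 - 3·14 = 16 and Qs = 5·14 - 14 = 56.
Quantity traded falls to 16. At Q = 16 the demand price is (58 - 16)/3 = 14 and the supply price is (14 + 16)/5 = 6.
Deadweight loss = ½ · (14 - 6) · (31 - 16) = ½ · 8 · 15 = 60.

60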